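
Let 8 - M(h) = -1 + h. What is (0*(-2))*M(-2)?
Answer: 0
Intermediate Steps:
M(h) = 9 - h (M(h) = 8 - (-1 + h) = 8 + (1 - h) = 9 - h)
(0*(-2))*M(-2) = (0*(-2))*(9 - 1*(-2)) = 0*(9 + 2) = 0*11 = 0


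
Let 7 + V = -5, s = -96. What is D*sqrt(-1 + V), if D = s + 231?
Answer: 135*I*sqrt(13) ≈ 486.75*I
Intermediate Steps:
D = 135 (D = -96 + 231 = 135)
V = -12 (V = -7 - 5 = -12)
D*sqrt(-1 + V) = 135*sqrt(-1 - 12) = 135*sqrt(-13) = 135*(I*sqrt(13)) = 135*I*sqrt(13)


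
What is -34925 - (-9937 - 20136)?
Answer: -4852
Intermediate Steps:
-34925 - (-9937 - 20136) = -34925 - 1*(-30073) = -34925 + 30073 = -4852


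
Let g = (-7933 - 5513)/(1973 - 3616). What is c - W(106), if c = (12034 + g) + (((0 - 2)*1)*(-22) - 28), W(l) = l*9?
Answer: 18244174/1643 ≈ 11104.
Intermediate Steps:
W(l) = 9*l
g = 13446/1643 (g = -13446/(-1643) = -13446*(-1/1643) = 13446/1643 ≈ 8.1838)
c = 19811596/1643 (c = (12034 + 13446/1643) + (((0 - 2)*1)*(-22) - 28) = 19785308/1643 + (-2*1*(-22) - 28) = 19785308/1643 + (-2*(-22) - 28) = 19785308/1643 + (44 - 28) = 19785308/1643 + 16 = 19811596/1643 ≈ 12058.)
c - W(106) = 19811596/1643 - 9*106 = 19811596/1643 - 1*954 = 19811596/1643 - 954 = 18244174/1643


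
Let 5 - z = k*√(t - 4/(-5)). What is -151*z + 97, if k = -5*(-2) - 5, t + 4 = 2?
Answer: -658 + 151*I*√30 ≈ -658.0 + 827.06*I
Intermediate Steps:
t = -2 (t = -4 + 2 = -2)
k = 5 (k = 10 - 5 = 5)
z = 5 - I*√30 (z = 5 - 5*√(-2 - 4/(-5)) = 5 - 5*√(-2 - 4*(-⅕)) = 5 - 5*√(-2 + ⅘) = 5 - 5*√(-6/5) = 5 - 5*I*√30/5 = 5 - I*√30 ≈ 5.0 - 5.4772*I)
-151*z + 97 = -151*(5 - I*√30) + 97 = (-755 + 151*I*√30) + 97 = -658 + 151*I*√30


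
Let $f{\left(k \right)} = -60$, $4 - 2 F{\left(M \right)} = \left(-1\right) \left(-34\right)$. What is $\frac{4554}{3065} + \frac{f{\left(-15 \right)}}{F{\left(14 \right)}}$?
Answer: $\frac{16814}{3065} \approx 5.4858$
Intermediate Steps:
$F{\left(M \right)} = -15$ ($F{\left(M \right)} = 2 - \frac{\left(-1\right) \left(-34\right)}{2} = 2 - 17 = -15$)
$\frac{4554}{3065} + \frac{f{\left(-15 \right)}}{F{\left(14 \right)}} = \frac{4554}{3065} - \frac{60}{-15} = 4554 \cdot \frac{1}{3065} - -4 = \frac{4554}{3065} + 4 = \frac{16814}{3065}$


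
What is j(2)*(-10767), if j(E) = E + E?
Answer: -43068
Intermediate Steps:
j(E) = 2*E
j(2)*(-10767) = (2*2)*(-10767) = 4*(-10767) = -43068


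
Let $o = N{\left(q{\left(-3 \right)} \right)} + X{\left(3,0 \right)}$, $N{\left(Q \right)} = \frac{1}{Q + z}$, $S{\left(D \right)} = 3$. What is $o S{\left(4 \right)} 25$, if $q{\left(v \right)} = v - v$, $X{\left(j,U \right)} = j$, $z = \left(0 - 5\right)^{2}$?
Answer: $228$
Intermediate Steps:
$z = 25$ ($z = \left(-5\right)^{2} = 25$)
$q{\left(v \right)} = 0$
$N{\left(Q \right)} = \frac{1}{25 + Q}$ ($N{\left(Q \right)} = \frac{1}{Q + 25} = \frac{1}{25 + Q}$)
$o = \frac{76}{25}$ ($o = \frac{1}{25 + 0} + 3 = \frac{1}{25} + 3 = \frac{76}{25} \approx 3.04$)
$o S{\left(4 \right)} 25 = \frac{76}{25} \cdot 3 \cdot 25 = \frac{228}{25} \cdot 25 = 228$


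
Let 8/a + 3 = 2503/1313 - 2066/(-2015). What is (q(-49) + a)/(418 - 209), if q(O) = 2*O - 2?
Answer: -1509760/1454013 ≈ -1.0383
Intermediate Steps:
q(O) = -2 + 2*O
a = -814060/6957 (a = 8/(-3 + (2503/1313 - 2066/(-2015))) = 8/(-3 + (2503*(1/1313) - 2066*(-1/2015))) = 8/(-3 + (2503/1313 + 2066/2015)) = 8/(-3 + 596631/203515) = 8/(-13914/203515) = 8*(-203515/13914) = -814060/6957 ≈ -117.01)
(q(-49) + a)/(418 - 209) = ((-2 + 2*(-49)) - 814060/6957)/(418 - 209) = ((-2 - 98) - 814060/6957)/209 = (-100 - 814060/6957)*(1/209) = -1509760/6957*1/209 = -1509760/1454013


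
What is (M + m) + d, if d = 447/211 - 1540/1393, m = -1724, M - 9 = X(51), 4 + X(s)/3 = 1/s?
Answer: -1231990001/713813 ≈ -1725.9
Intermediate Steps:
X(s) = -12 + 3/s
M = -50/17 (M = 9 + (-12 + 3/51) = 9 + (-12 + 3*(1/51)) = 9 + (-12 + 1/17) = 9 - 203/17 = -50/17 ≈ -2.9412)
d = 42533/41989 (d = 447*(1/211) - 1540*1/1393 = 447/211 - 220/199 = 42533/41989 ≈ 1.0130)
(M + m) + d = (-50/17 - 1724) + 42533/41989 = -29358/17 + 42533/41989 = -1231990001/713813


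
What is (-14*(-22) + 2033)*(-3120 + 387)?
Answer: -6397953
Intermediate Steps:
(-14*(-22) + 2033)*(-3120 + 387) = (308 + 2033)*(-2733) = 2341*(-2733) = -6397953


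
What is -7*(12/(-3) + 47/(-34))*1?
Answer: 1281/34 ≈ 37.676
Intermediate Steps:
-7*(12/(-3) + 47/(-34))*1 = -7*(12*(-⅓) + 47*(-1/34))*1 = -7*(-4 - 47/34)*1 = -7*(-183/34)*1 = (1281/34)*1 = 1281/34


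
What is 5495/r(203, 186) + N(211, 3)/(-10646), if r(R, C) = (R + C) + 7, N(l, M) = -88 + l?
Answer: 29225531/2107908 ≈ 13.865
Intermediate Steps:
r(R, C) = 7 + C + R (r(R, C) = (C + R) + 7 = 7 + C + R)
5495/r(203, 186) + N(211, 3)/(-10646) = 5495/(7 + 186 + 203) + (-88 + 211)/(-10646) = 5495/396 + 123*(-1/10646) = 5495*(1/396) - 123/10646 = 5495/396 - 123/10646 = 29225531/2107908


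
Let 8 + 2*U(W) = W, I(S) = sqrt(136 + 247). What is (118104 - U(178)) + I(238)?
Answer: 118019 + sqrt(383) ≈ 1.1804e+5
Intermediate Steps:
I(S) = sqrt(383)
U(W) = -4 + W/2
(118104 - U(178)) + I(238) = (118104 - (-4 + (1/2)*178)) + sqrt(383) = (118104 - (-4 + 89)) + sqrt(383) = (118104 - 1*85) + sqrt(383) = (118104 - 85) + sqrt(383) = 118019 + sqrt(383)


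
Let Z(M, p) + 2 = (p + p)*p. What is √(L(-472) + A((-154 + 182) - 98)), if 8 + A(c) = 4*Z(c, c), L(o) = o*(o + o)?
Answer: 4*√30297 ≈ 696.24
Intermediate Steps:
Z(M, p) = -2 + 2*p² (Z(M, p) = -2 + (p + p)*p = -2 + (2*p)*p = -2 + 2*p²)
L(o) = 2*o² (L(o) = o*(2*o) = 2*o²)
A(c) = -16 + 8*c² (A(c) = -8 + 4*(-2 + 2*c²) = -8 + (-8 + 8*c²) = -16 + 8*c²)
√(L(-472) + A((-154 + 182) - 98)) = √(2*(-472)² + (-16 + 8*((-154 + 182) - 98)²)) = √(2*222784 + (-16 + 8*(28 - 98)²)) = √(445568 + (-16 + 8*(-70)²)) = √(445568 + (-16 + 8*4900)) = √(445568 + (-16 + 39200)) = √(445568 + 39184) = √484752 = 4*√30297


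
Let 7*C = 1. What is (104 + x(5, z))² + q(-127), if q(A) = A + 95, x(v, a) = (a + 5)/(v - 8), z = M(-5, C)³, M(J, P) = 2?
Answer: 89113/9 ≈ 9901.4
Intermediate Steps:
C = ⅐ (C = (⅐)*1 = ⅐ ≈ 0.14286)
z = 8 (z = 2³ = 8)
x(v, a) = (5 + a)/(-8 + v)
q(A) = 95 + A
(104 + x(5, z))² + q(-127) = (104 + (5 + 8)/(-8 + 5))² + (95 - 127) = (104 + 13/(-3))² - 32 = (104 - ⅓*13)² - 32 = (104 - 13/3)² - 32 = (299/3)² - 32 = 89401/9 - 32 = 89113/9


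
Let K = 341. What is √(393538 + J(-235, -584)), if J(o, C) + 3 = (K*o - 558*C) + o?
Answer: √639037 ≈ 799.40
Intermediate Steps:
J(o, C) = -3 - 558*C + 342*o (J(o, C) = -3 + ((341*o - 558*C) + o) = -3 + ((-558*C + 341*o) + o) = -3 + (-558*C + 342*o) = -3 - 558*C + 342*o)
√(393538 + J(-235, -584)) = √(393538 + (-3 - 558*(-584) + 342*(-235))) = √(393538 + (-3 + 325872 - 80370)) = √(393538 + 245499) = √639037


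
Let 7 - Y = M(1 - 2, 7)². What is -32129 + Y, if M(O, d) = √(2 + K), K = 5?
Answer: -32129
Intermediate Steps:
M(O, d) = √7 (M(O, d) = √(2 + 5) = √7)
Y = 0 (Y = 7 - (√7)² = 7 - 1*7 = 7 - 7 = 0)
-32129 + Y = -32129 + 0 = -32129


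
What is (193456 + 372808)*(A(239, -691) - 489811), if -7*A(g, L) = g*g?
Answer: -1973881918672/7 ≈ -2.8198e+11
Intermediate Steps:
A(g, L) = -g²/7 (A(g, L) = -g*g/7 = -g²/7)
(193456 + 372808)*(A(239, -691) - 489811) = (193456 + 372808)*(-⅐*239² - 489811) = 566264*(-⅐*57121 - 489811) = 566264*(-57121/7 - 489811) = 566264*(-3485798/7) = -1973881918672/7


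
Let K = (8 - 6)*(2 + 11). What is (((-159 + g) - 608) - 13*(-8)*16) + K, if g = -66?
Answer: 857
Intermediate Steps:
K = 26 (K = 2*13 = 26)
(((-159 + g) - 608) - 13*(-8)*16) + K = (((-159 - 66) - 608) - 13*(-8)*16) + 26 = ((-225 - 608) + 104*16) + 26 = (-833 + 1664) + 26 = 831 + 26 = 857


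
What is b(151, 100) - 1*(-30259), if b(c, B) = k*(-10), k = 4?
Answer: 30219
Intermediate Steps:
b(c, B) = -40 (b(c, B) = 4*(-10) = -40)
b(151, 100) - 1*(-30259) = -40 - 1*(-30259) = -40 + 30259 = 30219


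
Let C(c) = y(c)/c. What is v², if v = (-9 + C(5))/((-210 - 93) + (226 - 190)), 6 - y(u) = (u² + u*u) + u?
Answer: 8836/1782225 ≈ 0.0049578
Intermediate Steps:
y(u) = 6 - u - 2*u² (y(u) = 6 - ((u² + u*u) + u) = 6 - ((u² + u²) + u) = 6 - (2*u² + u) = 6 - (u + 2*u²) = 6 + (-u - 2*u²) = 6 - u - 2*u²)
C(c) = (6 - c - 2*c²)/c
v = 94/1335 (v = (-9 + (-1 - 2*5 + 6/5))/((-210 - 93) + (226 - 190)) = (-9 + (-1 - 10 + 6*(⅕)))/(-303 + 36) = (-9 + (-1 - 10 + 6/5))/(-267) = (-9 - 49/5)*(-1/267) = -94/5*(-1/267) = 94/1335 ≈ 0.070412)
v² = (94/1335)² = 8836/1782225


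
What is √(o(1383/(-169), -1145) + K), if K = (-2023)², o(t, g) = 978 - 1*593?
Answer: √4092914 ≈ 2023.1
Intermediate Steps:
o(t, g) = 385 (o(t, g) = 978 - 593 = 385)
K = 4092529
√(o(1383/(-169), -1145) + K) = √(385 + 4092529) = √4092914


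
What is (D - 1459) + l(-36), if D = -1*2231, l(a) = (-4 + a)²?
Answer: -2090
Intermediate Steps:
D = -2231
(D - 1459) + l(-36) = (-2231 - 1459) + (-4 - 36)² = -3690 + (-40)² = -3690 + 1600 = -2090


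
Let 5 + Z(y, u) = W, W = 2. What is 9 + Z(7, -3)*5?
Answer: -6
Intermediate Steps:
Z(y, u) = -3 (Z(y, u) = -5 + 2 = -3)
9 + Z(7, -3)*5 = 9 - 3*5 = 9 - 15 = -6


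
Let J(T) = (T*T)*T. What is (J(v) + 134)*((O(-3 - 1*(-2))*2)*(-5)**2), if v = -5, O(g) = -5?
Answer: -2250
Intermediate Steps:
J(T) = T**3 (J(T) = T**2*T = T**3)
(J(v) + 134)*((O(-3 - 1*(-2))*2)*(-5)**2) = ((-5)**3 + 134)*(-5*2*(-5)**2) = (-125 + 134)*(-10*25) = 9*(-250) = -2250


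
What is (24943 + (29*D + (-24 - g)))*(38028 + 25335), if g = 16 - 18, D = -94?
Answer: 1406341785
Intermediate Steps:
g = -2
(24943 + (29*D + (-24 - g)))*(38028 + 25335) = (24943 + (29*(-94) + (-24 - 1*(-2))))*(38028 + 25335) = (24943 + (-2726 + (-24 + 2)))*63363 = (24943 + (-2726 - 22))*63363 = (24943 - 2748)*63363 = 22195*63363 = 1406341785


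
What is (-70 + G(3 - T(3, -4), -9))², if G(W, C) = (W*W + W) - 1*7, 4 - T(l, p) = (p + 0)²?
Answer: 26569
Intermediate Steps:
T(l, p) = 4 - p² (T(l, p) = 4 - (p + 0)² = 4 - p²)
G(W, C) = -7 + W + W² (G(W, C) = (W² + W) - 7 = (W + W²) - 7 = -7 + W + W²)
(-70 + G(3 - T(3, -4), -9))² = (-70 + (-7 + (3 - (4 - 1*(-4)²)) + (3 - (4 - 1*(-4)²))²))² = (-70 + (-7 + (3 - (4 - 1*16)) + (3 - (4 - 1*16))²))² = (-70 + (-7 + (3 - (4 - 16)) + (3 - (4 - 16))²))² = (-70 + (-7 + (3 - 1*(-12)) + (3 - 1*(-12))²))² = (-70 + (-7 + (3 + 12) + (3 + 12)²))² = (-70 + (-7 + 15 + 15²))² = (-70 + (-7 + 15 + 225))² = (-70 + 233)² = 163² = 26569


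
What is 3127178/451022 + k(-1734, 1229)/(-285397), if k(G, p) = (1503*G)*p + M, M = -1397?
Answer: 722763311072538/64360162867 ≈ 11230.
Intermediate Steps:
k(G, p) = -1397 + 1503*G*p (k(G, p) = (1503*G)*p - 1397 = 1503*G*p - 1397 = -1397 + 1503*G*p)
3127178/451022 + k(-1734, 1229)/(-285397) = 3127178/451022 + (-1397 + 1503*(-1734)*1229)/(-285397) = 3127178*(1/451022) + (-1397 - 3203022258)*(-1/285397) = 1563589/225511 - 3203023655*(-1/285397) = 1563589/225511 + 3203023655/285397 = 722763311072538/64360162867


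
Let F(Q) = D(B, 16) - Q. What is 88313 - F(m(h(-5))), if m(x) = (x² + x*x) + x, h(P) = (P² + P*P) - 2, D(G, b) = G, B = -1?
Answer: 92970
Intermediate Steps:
h(P) = -2 + 2*P² (h(P) = (P² + P²) - 2 = 2*P² - 2 = -2 + 2*P²)
m(x) = x + 2*x² (m(x) = (x² + x²) + x = 2*x² + x = x + 2*x²)
F(Q) = -1 - Q
88313 - F(m(h(-5))) = 88313 - (-1 - (-2 + 2*(-5)²)*(1 + 2*(-2 + 2*(-5)²))) = 88313 - (-1 - (-2 + 2*25)*(1 + 2*(-2 + 2*25))) = 88313 - (-1 - (-2 + 50)*(1 + 2*(-2 + 50))) = 88313 - (-1 - 48*(1 + 2*48)) = 88313 - (-1 - 48*(1 + 96)) = 88313 - (-1 - 48*97) = 88313 - (-1 - 1*4656) = 88313 - (-1 - 4656) = 88313 - 1*(-4657) = 88313 + 4657 = 92970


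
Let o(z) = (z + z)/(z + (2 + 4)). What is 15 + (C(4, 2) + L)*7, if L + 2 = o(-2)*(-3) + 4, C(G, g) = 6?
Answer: 92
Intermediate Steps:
o(z) = 2*z/(6 + z) (o(z) = (2*z)/(z + 6) = (2*z)/(6 + z) = 2*z/(6 + z))
L = 5 (L = -2 + ((2*(-2)/(6 - 2))*(-3) + 4) = -2 + ((2*(-2)/4)*(-3) + 4) = -2 + ((2*(-2)*(¼))*(-3) + 4) = -2 + (-1*(-3) + 4) = -2 + (3 + 4) = -2 + 7 = 5)
15 + (C(4, 2) + L)*7 = 15 + (6 + 5)*7 = 15 + 11*7 = 15 + 77 = 92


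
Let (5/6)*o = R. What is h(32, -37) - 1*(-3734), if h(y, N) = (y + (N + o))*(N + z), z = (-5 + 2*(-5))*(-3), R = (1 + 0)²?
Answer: 18518/5 ≈ 3703.6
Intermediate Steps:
R = 1 (R = 1² = 1)
z = 45 (z = (-5 - 10)*(-3) = -15*(-3) = 45)
o = 6/5 (o = (6/5)*1 = 6/5 ≈ 1.2000)
h(y, N) = (45 + N)*(6/5 + N + y) (h(y, N) = (y + (N + 6/5))*(N + 45) = (y + (6/5 + N))*(45 + N) = (6/5 + N + y)*(45 + N) = (45 + N)*(6/5 + N + y))
h(32, -37) - 1*(-3734) = (54 + (-37)² + 45*32 + (231/5)*(-37) - 37*32) - 1*(-3734) = (54 + 1369 + 1440 - 8547/5 - 1184) + 3734 = -152/5 + 3734 = 18518/5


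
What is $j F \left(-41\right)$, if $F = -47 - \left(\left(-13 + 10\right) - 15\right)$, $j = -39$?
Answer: $-46371$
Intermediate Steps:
$F = -29$ ($F = -47 - \left(-3 - 15\right) = -47 - -18 = -47 + 18 = -29$)
$j F \left(-41\right) = \left(-39\right) \left(-29\right) \left(-41\right) = 1131 \left(-41\right) = -46371$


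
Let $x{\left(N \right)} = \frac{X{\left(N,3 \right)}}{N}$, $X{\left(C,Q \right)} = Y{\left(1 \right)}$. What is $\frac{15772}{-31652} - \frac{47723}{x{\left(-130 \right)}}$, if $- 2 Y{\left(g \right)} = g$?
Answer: $- \frac{98184349683}{7913} \approx -1.2408 \cdot 10^{7}$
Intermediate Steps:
$Y{\left(g \right)} = - \frac{g}{2}$
$X{\left(C,Q \right)} = - \frac{1}{2}$ ($X{\left(C,Q \right)} = \left(- \frac{1}{2}\right) 1 = - \frac{1}{2}$)
$x{\left(N \right)} = - \frac{1}{2 N}$
$\frac{15772}{-31652} - \frac{47723}{x{\left(-130 \right)}} = \frac{15772}{-31652} - \frac{47723}{\left(- \frac{1}{2}\right) \frac{1}{-130}} = 15772 \left(- \frac{1}{31652}\right) - \frac{47723}{\left(- \frac{1}{2}\right) \left(- \frac{1}{130}\right)} = - \frac{3943}{7913} - 47723 \frac{1}{\frac{1}{260}} = - \frac{3943}{7913} - 12407980 = - \frac{98184349683}{7913}$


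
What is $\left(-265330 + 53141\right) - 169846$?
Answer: $-382035$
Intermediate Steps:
$\left(-265330 + 53141\right) - 169846 = -212189 - 169846 = -382035$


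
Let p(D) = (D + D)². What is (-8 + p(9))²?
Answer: 99856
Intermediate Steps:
p(D) = 4*D² (p(D) = (2*D)² = 4*D²)
(-8 + p(9))² = (-8 + 4*9²)² = (-8 + 4*81)² = (-8 + 324)² = 316² = 99856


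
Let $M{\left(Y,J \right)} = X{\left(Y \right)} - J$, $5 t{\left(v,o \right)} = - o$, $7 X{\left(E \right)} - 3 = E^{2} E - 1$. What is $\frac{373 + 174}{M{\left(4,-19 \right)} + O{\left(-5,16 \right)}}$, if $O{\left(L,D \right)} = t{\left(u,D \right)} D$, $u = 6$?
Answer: $- \frac{19145}{797} \approx -24.021$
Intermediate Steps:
$X{\left(E \right)} = \frac{2}{7} + \frac{E^{3}}{7}$ ($X{\left(E \right)} = \frac{3}{7} + \frac{E^{2} E - 1}{7} = \frac{3}{7} + \frac{E^{3} - 1}{7} = \frac{3}{7} + \frac{-1 + E^{3}}{7} = \frac{3}{7} + \left(- \frac{1}{7} + \frac{E^{3}}{7}\right) = \frac{2}{7} + \frac{E^{3}}{7}$)
$t{\left(v,o \right)} = - \frac{o}{5}$ ($t{\left(v,o \right)} = \frac{\left(-1\right) o}{5} = - \frac{o}{5}$)
$O{\left(L,D \right)} = - \frac{D^{2}}{5}$ ($O{\left(L,D \right)} = - \frac{D}{5} D = - \frac{D^{2}}{5}$)
$M{\left(Y,J \right)} = \frac{2}{7} - J + \frac{Y^{3}}{7}$ ($M{\left(Y,J \right)} = \left(\frac{2}{7} + \frac{Y^{3}}{7}\right) - J = \frac{2}{7} - J + \frac{Y^{3}}{7}$)
$\frac{373 + 174}{M{\left(4,-19 \right)} + O{\left(-5,16 \right)}} = \frac{373 + 174}{\left(\frac{2}{7} - -19 + \frac{4^{3}}{7}\right) - \frac{16^{2}}{5}} = \frac{547}{\left(\frac{2}{7} + 19 + \frac{1}{7} \cdot 64\right) - \frac{256}{5}} = \frac{547}{\left(\frac{2}{7} + 19 + \frac{64}{7}\right) - \frac{256}{5}} = \frac{547}{\frac{199}{7} - \frac{256}{5}} = \frac{547}{- \frac{797}{35}} = 547 \left(- \frac{35}{797}\right) = - \frac{19145}{797}$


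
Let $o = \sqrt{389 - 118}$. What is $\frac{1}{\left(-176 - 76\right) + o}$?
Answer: $- \frac{252}{63233} - \frac{\sqrt{271}}{63233} \approx -0.0042456$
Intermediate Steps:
$o = \sqrt{271} \approx 16.462$
$\frac{1}{\left(-176 - 76\right) + o} = \frac{1}{\left(-176 - 76\right) + \sqrt{271}} = \frac{1}{-252 + \sqrt{271}}$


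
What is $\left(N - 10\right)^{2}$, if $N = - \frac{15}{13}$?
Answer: $\frac{21025}{169} \approx 124.41$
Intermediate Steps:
$N = - \frac{15}{13}$ ($N = \left(-15\right) \frac{1}{13} = - \frac{15}{13} \approx -1.1538$)
$\left(N - 10\right)^{2} = \left(- \frac{15}{13} - 10\right)^{2} = \left(- \frac{145}{13}\right)^{2} = \frac{21025}{169}$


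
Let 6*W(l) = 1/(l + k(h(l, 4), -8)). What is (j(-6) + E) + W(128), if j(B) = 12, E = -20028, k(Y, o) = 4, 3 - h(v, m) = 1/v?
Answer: -15852671/792 ≈ -20016.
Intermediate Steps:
h(v, m) = 3 - 1/v
W(l) = 1/(6*(4 + l)) (W(l) = 1/(6*(l + 4)) = 1/(6*(4 + l)))
(j(-6) + E) + W(128) = (12 - 20028) + 1/(6*(4 + 128)) = -20016 + (⅙)/132 = -20016 + (⅙)*(1/132) = -20016 + 1/792 = -15852671/792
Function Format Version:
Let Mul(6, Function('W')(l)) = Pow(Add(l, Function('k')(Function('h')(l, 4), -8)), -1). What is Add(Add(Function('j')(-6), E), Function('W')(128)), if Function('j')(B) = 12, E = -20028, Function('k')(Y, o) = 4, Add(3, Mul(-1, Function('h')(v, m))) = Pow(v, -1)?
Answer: Rational(-15852671, 792) ≈ -20016.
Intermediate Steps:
Function('h')(v, m) = Add(3, Mul(-1, Pow(v, -1)))
Function('W')(l) = Mul(Rational(1, 6), Pow(Add(4, l), -1)) (Function('W')(l) = Mul(Rational(1, 6), Pow(Add(l, 4), -1)) = Mul(Rational(1, 6), Pow(Add(4, l), -1)))
Add(Add(Function('j')(-6), E), Function('W')(128)) = Add(Add(12, -20028), Mul(Rational(1, 6), Pow(Add(4, 128), -1))) = Add(-20016, Mul(Rational(1, 6), Pow(132, -1))) = Add(-20016, Mul(Rational(1, 6), Rational(1, 132))) = Add(-20016, Rational(1, 792)) = Rational(-15852671, 792)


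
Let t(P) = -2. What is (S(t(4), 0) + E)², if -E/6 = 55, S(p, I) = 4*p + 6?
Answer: 110224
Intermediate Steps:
S(p, I) = 6 + 4*p
E = -330 (E = -6*55 = -330)
(S(t(4), 0) + E)² = ((6 + 4*(-2)) - 330)² = ((6 - 8) - 330)² = (-2 - 330)² = (-332)² = 110224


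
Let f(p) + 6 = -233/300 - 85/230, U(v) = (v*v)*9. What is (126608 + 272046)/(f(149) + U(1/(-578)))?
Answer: -28717783383075/514790183 ≈ -55785.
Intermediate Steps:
U(v) = 9*v² (U(v) = v²*9 = 9*v²)
f(p) = -49309/6900 (f(p) = -6 + (-233/300 - 85/230) = -6 + (-233*1/300 - 85*1/230) = -6 + (-233/300 - 17/46) = -6 - 7909/6900 = -49309/6900)
(126608 + 272046)/(f(149) + U(1/(-578))) = (126608 + 272046)/(-49309/6900 + 9*(1/(-578))²) = 398654/(-49309/6900 + 9*(-1/578)²) = 398654/(-49309/6900 + 9*(1/334084)) = 398654/(-49309/6900 + 9/334084) = 398654/(-1029580366/144073725) = 398654*(-144073725/1029580366) = -28717783383075/514790183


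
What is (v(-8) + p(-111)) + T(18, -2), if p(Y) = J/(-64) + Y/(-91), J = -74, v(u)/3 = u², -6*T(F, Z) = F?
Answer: 557287/2912 ≈ 191.38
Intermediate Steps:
T(F, Z) = -F/6
v(u) = 3*u²
p(Y) = 37/32 - Y/91 (p(Y) = -74/(-64) + Y/(-91) = -74*(-1/64) + Y*(-1/91) = 37/32 - Y/91)
(v(-8) + p(-111)) + T(18, -2) = (3*(-8)² + (37/32 - 1/91*(-111))) - ⅙*18 = (3*64 + (37/32 + 111/91)) - 3 = (192 + 6919/2912) - 3 = 566023/2912 - 3 = 557287/2912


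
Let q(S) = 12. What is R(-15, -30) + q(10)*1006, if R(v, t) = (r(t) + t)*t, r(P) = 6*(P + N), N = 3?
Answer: 17832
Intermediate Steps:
r(P) = 18 + 6*P (r(P) = 6*(P + 3) = 6*(3 + P) = 18 + 6*P)
R(v, t) = t*(18 + 7*t) (R(v, t) = ((18 + 6*t) + t)*t = (18 + 7*t)*t = t*(18 + 7*t))
R(-15, -30) + q(10)*1006 = -30*(18 + 7*(-30)) + 12*1006 = -30*(18 - 210) + 12072 = -30*(-192) + 12072 = 5760 + 12072 = 17832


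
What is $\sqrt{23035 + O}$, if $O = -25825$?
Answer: $3 i \sqrt{310} \approx 52.82 i$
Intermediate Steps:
$\sqrt{23035 + O} = \sqrt{23035 - 25825} = \sqrt{-2790} = 3 i \sqrt{310}$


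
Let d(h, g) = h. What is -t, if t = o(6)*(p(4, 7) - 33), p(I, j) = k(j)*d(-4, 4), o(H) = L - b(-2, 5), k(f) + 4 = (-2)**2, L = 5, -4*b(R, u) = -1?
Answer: 627/4 ≈ 156.75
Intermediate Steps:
b(R, u) = 1/4 (b(R, u) = -1/4*(-1) = 1/4)
k(f) = 0 (k(f) = -4 + (-2)**2 = -4 + 4 = 0)
o(H) = 19/4 (o(H) = 5 - 1*1/4 = 5 - 1/4 = 19/4)
p(I, j) = 0 (p(I, j) = 0*(-4) = 0)
t = -627/4 (t = 19*(0 - 33)/4 = (19/4)*(-33) = -627/4 ≈ -156.75)
-t = -1*(-627/4) = 627/4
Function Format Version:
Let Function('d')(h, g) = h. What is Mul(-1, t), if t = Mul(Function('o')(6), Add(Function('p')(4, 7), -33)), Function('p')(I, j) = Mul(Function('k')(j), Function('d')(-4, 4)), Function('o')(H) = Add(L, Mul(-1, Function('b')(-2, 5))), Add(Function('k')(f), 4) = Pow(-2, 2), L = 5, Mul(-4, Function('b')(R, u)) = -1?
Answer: Rational(627, 4) ≈ 156.75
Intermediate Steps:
Function('b')(R, u) = Rational(1, 4) (Function('b')(R, u) = Mul(Rational(-1, 4), -1) = Rational(1, 4))
Function('k')(f) = 0 (Function('k')(f) = Add(-4, Pow(-2, 2)) = Add(-4, 4) = 0)
Function('o')(H) = Rational(19, 4) (Function('o')(H) = Add(5, Mul(-1, Rational(1, 4))) = Add(5, Rational(-1, 4)) = Rational(19, 4))
Function('p')(I, j) = 0 (Function('p')(I, j) = Mul(0, -4) = 0)
t = Rational(-627, 4) (t = Mul(Rational(19, 4), Add(0, -33)) = Mul(Rational(19, 4), -33) = Rational(-627, 4) ≈ -156.75)
Mul(-1, t) = Mul(-1, Rational(-627, 4)) = Rational(627, 4)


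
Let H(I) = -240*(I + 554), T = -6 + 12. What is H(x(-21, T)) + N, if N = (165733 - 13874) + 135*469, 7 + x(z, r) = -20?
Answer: 88694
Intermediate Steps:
T = 6
x(z, r) = -27 (x(z, r) = -7 - 20 = -27)
N = 215174 (N = 151859 + 63315 = 215174)
H(I) = -132960 - 240*I (H(I) = -240*(554 + I) = -132960 - 240*I)
H(x(-21, T)) + N = (-132960 - 240*(-27)) + 215174 = (-132960 + 6480) + 215174 = -126480 + 215174 = 88694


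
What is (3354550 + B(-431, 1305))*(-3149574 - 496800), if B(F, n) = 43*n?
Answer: -12436560178710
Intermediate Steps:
(3354550 + B(-431, 1305))*(-3149574 - 496800) = (3354550 + 43*1305)*(-3149574 - 496800) = (3354550 + 56115)*(-3646374) = 3410665*(-3646374) = -12436560178710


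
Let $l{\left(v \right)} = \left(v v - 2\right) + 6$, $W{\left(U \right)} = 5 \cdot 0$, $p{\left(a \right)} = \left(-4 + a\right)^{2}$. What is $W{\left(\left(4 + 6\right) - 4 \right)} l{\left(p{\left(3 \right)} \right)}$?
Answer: $0$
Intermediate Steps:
$W{\left(U \right)} = 0$
$l{\left(v \right)} = 4 + v^{2}$ ($l{\left(v \right)} = \left(v^{2} - 2\right) + 6 = \left(-2 + v^{2}\right) + 6 = 4 + v^{2}$)
$W{\left(\left(4 + 6\right) - 4 \right)} l{\left(p{\left(3 \right)} \right)} = 0 \left(4 + \left(\left(-4 + 3\right)^{2}\right)^{2}\right) = 0 \left(4 + \left(\left(-1\right)^{2}\right)^{2}\right) = 0 \left(4 + 1^{2}\right) = 0 \left(4 + 1\right) = 0 \cdot 5 = 0$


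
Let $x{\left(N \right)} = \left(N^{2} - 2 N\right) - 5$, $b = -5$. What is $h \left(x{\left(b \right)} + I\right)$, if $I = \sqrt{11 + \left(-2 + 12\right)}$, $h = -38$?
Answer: $-1140 - 38 \sqrt{21} \approx -1314.1$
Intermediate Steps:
$x{\left(N \right)} = -5 + N^{2} - 2 N$
$I = \sqrt{21}$ ($I = \sqrt{11 + 10} = \sqrt{21} \approx 4.5826$)
$h \left(x{\left(b \right)} + I\right) = - 38 \left(\left(-5 + \left(-5\right)^{2} - -10\right) + \sqrt{21}\right) = - 38 \left(\left(-5 + 25 + 10\right) + \sqrt{21}\right) = - 38 \left(30 + \sqrt{21}\right) = -1140 - 38 \sqrt{21}$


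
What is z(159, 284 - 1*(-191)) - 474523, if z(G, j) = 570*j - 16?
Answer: -203789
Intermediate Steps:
z(G, j) = -16 + 570*j
z(159, 284 - 1*(-191)) - 474523 = (-16 + 570*(284 - 1*(-191))) - 474523 = (-16 + 570*(284 + 191)) - 474523 = (-16 + 570*475) - 474523 = (-16 + 270750) - 474523 = 270734 - 474523 = -203789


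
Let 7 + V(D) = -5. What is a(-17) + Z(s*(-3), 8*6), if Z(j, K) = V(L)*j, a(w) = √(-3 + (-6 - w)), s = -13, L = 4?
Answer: -468 + 2*√2 ≈ -465.17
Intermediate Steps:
V(D) = -12 (V(D) = -7 - 5 = -12)
a(w) = √(-9 - w)
Z(j, K) = -12*j
a(-17) + Z(s*(-3), 8*6) = √(-9 - 1*(-17)) - (-156)*(-3) = √(-9 + 17) - 12*39 = √8 - 468 = 2*√2 - 468 = -468 + 2*√2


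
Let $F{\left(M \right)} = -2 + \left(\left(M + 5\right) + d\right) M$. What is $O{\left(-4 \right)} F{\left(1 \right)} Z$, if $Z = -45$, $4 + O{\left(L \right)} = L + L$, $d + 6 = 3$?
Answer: $540$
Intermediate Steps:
$d = -3$ ($d = -6 + 3 = -3$)
$O{\left(L \right)} = -4 + 2 L$ ($O{\left(L \right)} = -4 + \left(L + L\right) = -4 + 2 L$)
$F{\left(M \right)} = -2 + M \left(2 + M\right)$ ($F{\left(M \right)} = -2 + \left(\left(M + 5\right) - 3\right) M = -2 + \left(\left(5 + M\right) - 3\right) M = -2 + \left(2 + M\right) M = -2 + M \left(2 + M\right)$)
$O{\left(-4 \right)} F{\left(1 \right)} Z = \left(-4 + 2 \left(-4\right)\right) \left(-2 + 1^{2} + 2 \cdot 1\right) \left(-45\right) = \left(-4 - 8\right) \left(-2 + 1 + 2\right) \left(-45\right) = \left(-12\right) 1 \left(-45\right) = \left(-12\right) \left(-45\right) = 540$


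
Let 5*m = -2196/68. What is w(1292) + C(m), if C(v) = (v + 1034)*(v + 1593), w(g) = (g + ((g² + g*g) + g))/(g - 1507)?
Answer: 501645782688/310675 ≈ 1.6147e+6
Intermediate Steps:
m = -549/85 (m = (-2196/68)/5 = (-2196*1/68)/5 = (⅕)*(-549/17) = -549/85 ≈ -6.4588)
w(g) = (2*g + 2*g²)/(-1507 + g) (w(g) = (g + ((g² + g²) + g))/(-1507 + g) = (g + (2*g² + g))/(-1507 + g) = (g + (g + 2*g²))/(-1507 + g) = (2*g + 2*g²)/(-1507 + g))
C(v) = (1034 + v)*(1593 + v)
w(1292) + C(m) = 2*1292*(1 + 1292)/(-1507 + 1292) + (1647162 + (-549/85)² + 2627*(-549/85)) = 2*1292*1293/(-215) + (1647162 + 301401/7225 - 1442223/85) = 2*1292*(-1/215)*1293 + 11778457896/7225 = -3341112/215 + 11778457896/7225 = 501645782688/310675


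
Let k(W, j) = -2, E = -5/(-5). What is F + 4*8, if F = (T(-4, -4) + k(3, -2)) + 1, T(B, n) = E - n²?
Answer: 16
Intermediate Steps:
E = 1 (E = -5*(-⅕) = 1)
T(B, n) = 1 - n²
F = -16 (F = ((1 - 1*(-4)²) - 2) + 1 = ((1 - 1*16) - 2) + 1 = ((1 - 16) - 2) + 1 = (-15 - 2) + 1 = -17 + 1 = -16)
F + 4*8 = -16 + 4*8 = -16 + 32 = 16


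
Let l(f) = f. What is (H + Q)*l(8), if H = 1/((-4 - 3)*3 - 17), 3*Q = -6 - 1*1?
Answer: -1076/57 ≈ -18.877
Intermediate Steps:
Q = -7/3 (Q = (-6 - 1*1)/3 = (-6 - 1)/3 = (⅓)*(-7) = -7/3 ≈ -2.3333)
H = -1/38 (H = 1/(-7*3 - 17) = 1/(-21 - 17) = 1/(-38) = -1/38 ≈ -0.026316)
(H + Q)*l(8) = (-1/38 - 7/3)*8 = -269/114*8 = -1076/57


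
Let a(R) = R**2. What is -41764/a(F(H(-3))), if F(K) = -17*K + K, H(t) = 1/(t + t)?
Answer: -93969/16 ≈ -5873.1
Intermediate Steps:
H(t) = 1/(2*t)
F(K) = -16*K
-41764/a(F(H(-3))) = -41764/((-8/(-3))**2) = -41764/((-8*(-1)/3)**2) = -41764/((-16*(-1/6))**2) = -41764/((8/3)**2) = -41764/64/9 = -41764*9/64 = -93969/16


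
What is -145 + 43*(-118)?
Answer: -5219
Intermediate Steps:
-145 + 43*(-118) = -145 - 5074 = -5219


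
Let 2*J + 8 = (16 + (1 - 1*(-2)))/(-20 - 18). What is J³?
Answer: -4913/64 ≈ -76.766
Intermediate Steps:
J = -17/4 (J = -4 + ((16 + (1 - 1*(-2)))/(-20 - 18))/2 = -4 + ((16 + (1 + 2))/(-38))/2 = -4 + ((16 + 3)*(-1/38))/2 = -4 + (19*(-1/38))/2 = -4 + (½)*(-½) = -4 - ¼ = -17/4 ≈ -4.2500)
J³ = (-17/4)³ = -4913/64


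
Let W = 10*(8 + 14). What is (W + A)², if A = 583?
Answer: 644809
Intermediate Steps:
W = 220 (W = 10*22 = 220)
(W + A)² = (220 + 583)² = 803² = 644809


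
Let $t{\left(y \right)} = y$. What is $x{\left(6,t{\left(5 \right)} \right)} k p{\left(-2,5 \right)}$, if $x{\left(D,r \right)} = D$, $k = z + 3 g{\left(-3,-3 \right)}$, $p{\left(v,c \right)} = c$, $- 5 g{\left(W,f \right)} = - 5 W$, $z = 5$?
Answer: $-120$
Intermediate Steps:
$g{\left(W,f \right)} = W$ ($g{\left(W,f \right)} = - \frac{\left(-5\right) W}{5} = W$)
$k = -4$ ($k = 5 + 3 \left(-3\right) = 5 - 9 = -4$)
$x{\left(6,t{\left(5 \right)} \right)} k p{\left(-2,5 \right)} = 6 \left(-4\right) 5 = \left(-24\right) 5 = -120$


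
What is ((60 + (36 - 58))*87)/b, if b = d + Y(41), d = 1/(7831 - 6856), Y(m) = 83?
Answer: 1611675/40463 ≈ 39.831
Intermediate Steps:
d = 1/975 ≈ 0.0010256
b = 80926/975 (b = 1/975 + 83 = 80926/975 ≈ 83.001)
((60 + (36 - 58))*87)/b = ((60 + (36 - 58))*87)/(80926/975) = ((60 - 22)*87)*(975/80926) = (38*87)*(975/80926) = 3306*(975/80926) = 1611675/40463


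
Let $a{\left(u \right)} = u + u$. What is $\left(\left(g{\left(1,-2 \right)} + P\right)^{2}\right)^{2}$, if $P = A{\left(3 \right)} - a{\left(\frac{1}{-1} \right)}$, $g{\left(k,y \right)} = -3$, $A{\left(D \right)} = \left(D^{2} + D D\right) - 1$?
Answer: $65536$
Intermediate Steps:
$A{\left(D \right)} = -1 + 2 D^{2}$ ($A{\left(D \right)} = \left(D^{2} + D^{2}\right) - 1 = 2 D^{2} - 1 = -1 + 2 D^{2}$)
$a{\left(u \right)} = 2 u$
$P = 19$ ($P = \left(-1 + 2 \cdot 3^{2}\right) - \frac{2}{-1} = \left(-1 + 2 \cdot 9\right) - 2 \left(-1\right) = \left(-1 + 18\right) - -2 = 17 + 2 = 19$)
$\left(\left(g{\left(1,-2 \right)} + P\right)^{2}\right)^{2} = \left(\left(-3 + 19\right)^{2}\right)^{2} = \left(16^{2}\right)^{2} = 256^{2} = 65536$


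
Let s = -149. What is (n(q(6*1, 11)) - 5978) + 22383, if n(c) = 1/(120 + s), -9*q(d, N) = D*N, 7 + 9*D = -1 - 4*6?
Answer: 475744/29 ≈ 16405.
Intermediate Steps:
D = -32/9 (D = -7/9 + (-1 - 4*6)/9 = -7/9 + (-1 - 24)/9 = -7/9 + (⅑)*(-25) = -7/9 - 25/9 = -32/9 ≈ -3.5556)
q(d, N) = 32*N/81 (q(d, N) = -(-32)*N/81 = 32*N/81)
n(c) = -1/29 (n(c) = 1/(120 - 149) = 1/(-29) = -1/29)
(n(q(6*1, 11)) - 5978) + 22383 = (-1/29 - 5978) + 22383 = -173363/29 + 22383 = 475744/29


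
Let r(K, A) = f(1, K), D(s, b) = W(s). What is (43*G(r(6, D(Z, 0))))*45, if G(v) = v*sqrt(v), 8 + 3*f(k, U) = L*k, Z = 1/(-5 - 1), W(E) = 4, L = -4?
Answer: -15480*I ≈ -15480.0*I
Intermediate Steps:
Z = -1/6 (Z = 1/(-6) = -1/6 ≈ -0.16667)
D(s, b) = 4
f(k, U) = -8/3 - 4*k/3 (f(k, U) = -8/3 + (-4*k)/3 = -8/3 - 4*k/3)
r(K, A) = -4 (r(K, A) = -8/3 - 4/3*1 = -8/3 - 4/3 = -4)
G(v) = v**(3/2)
(43*G(r(6, D(Z, 0))))*45 = (43*(-4)**(3/2))*45 = (43*(-8*I))*45 = -344*I*45 = -15480*I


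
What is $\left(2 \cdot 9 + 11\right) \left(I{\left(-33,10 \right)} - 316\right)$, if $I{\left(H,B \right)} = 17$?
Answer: $-8671$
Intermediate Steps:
$\left(2 \cdot 9 + 11\right) \left(I{\left(-33,10 \right)} - 316\right) = \left(2 \cdot 9 + 11\right) \left(17 - 316\right) = \left(18 + 11\right) \left(-299\right) = 29 \left(-299\right) = -8671$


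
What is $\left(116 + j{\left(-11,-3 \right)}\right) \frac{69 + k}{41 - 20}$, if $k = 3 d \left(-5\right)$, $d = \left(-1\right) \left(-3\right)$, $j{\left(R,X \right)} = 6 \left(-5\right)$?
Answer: $\frac{688}{7} \approx 98.286$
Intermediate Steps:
$j{\left(R,X \right)} = -30$
$d = 3$
$k = -45$ ($k = 3 \cdot 3 \left(-5\right) = 9 \left(-5\right) = -45$)
$\left(116 + j{\left(-11,-3 \right)}\right) \frac{69 + k}{41 - 20} = \left(116 - 30\right) \frac{69 - 45}{41 - 20} = 86 \frac{24}{41 - 20} = 86 \cdot \frac{24}{21} = 86 \cdot 24 \cdot \frac{1}{21} = 86 \cdot \frac{8}{7} = \frac{688}{7}$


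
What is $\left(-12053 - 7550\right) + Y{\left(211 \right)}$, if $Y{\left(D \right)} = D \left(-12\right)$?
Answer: $-22135$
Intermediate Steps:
$Y{\left(D \right)} = - 12 D$
$\left(-12053 - 7550\right) + Y{\left(211 \right)} = \left(-12053 - 7550\right) - 2532 = -19603 - 2532 = -22135$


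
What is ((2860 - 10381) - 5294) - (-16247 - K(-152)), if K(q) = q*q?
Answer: 26536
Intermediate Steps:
K(q) = q²
((2860 - 10381) - 5294) - (-16247 - K(-152)) = ((2860 - 10381) - 5294) - (-16247 - 1*(-152)²) = (-7521 - 5294) - (-16247 - 1*23104) = -12815 - (-16247 - 23104) = -12815 - 1*(-39351) = -12815 + 39351 = 26536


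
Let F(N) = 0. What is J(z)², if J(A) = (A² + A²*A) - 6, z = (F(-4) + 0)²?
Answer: 36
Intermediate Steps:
z = 0 (z = (0 + 0)² = 0² = 0)
J(A) = -6 + A² + A³ (J(A) = (A² + A³) - 6 = -6 + A² + A³)
J(z)² = (-6 + 0² + 0³)² = (-6 + 0 + 0)² = (-6)² = 36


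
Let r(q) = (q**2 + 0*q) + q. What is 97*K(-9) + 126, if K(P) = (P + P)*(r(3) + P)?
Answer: -5112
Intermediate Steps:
r(q) = q + q**2 (r(q) = (q**2 + 0) + q = q**2 + q = q + q**2)
K(P) = 2*P*(12 + P) (K(P) = (P + P)*(3*(1 + 3) + P) = (2*P)*(3*4 + P) = (2*P)*(12 + P) = 2*P*(12 + P))
97*K(-9) + 126 = 97*(2*(-9)*(12 - 9)) + 126 = 97*(2*(-9)*3) + 126 = 97*(-54) + 126 = -5238 + 126 = -5112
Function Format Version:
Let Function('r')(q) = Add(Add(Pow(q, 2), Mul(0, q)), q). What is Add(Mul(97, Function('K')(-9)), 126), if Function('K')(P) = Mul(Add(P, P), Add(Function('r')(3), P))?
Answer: -5112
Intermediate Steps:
Function('r')(q) = Add(q, Pow(q, 2)) (Function('r')(q) = Add(Add(Pow(q, 2), 0), q) = Add(Pow(q, 2), q) = Add(q, Pow(q, 2)))
Function('K')(P) = Mul(2, P, Add(12, P)) (Function('K')(P) = Mul(Add(P, P), Add(Mul(3, Add(1, 3)), P)) = Mul(Mul(2, P), Add(Mul(3, 4), P)) = Mul(Mul(2, P), Add(12, P)) = Mul(2, P, Add(12, P)))
Add(Mul(97, Function('K')(-9)), 126) = Add(Mul(97, Mul(2, -9, Add(12, -9))), 126) = Add(Mul(97, Mul(2, -9, 3)), 126) = Add(Mul(97, -54), 126) = Add(-5238, 126) = -5112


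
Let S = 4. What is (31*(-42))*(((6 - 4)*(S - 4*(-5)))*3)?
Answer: -187488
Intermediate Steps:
(31*(-42))*(((6 - 4)*(S - 4*(-5)))*3) = (31*(-42))*(((6 - 4)*(4 - 4*(-5)))*3) = -1302*2*(4 + 20)*3 = -1302*2*24*3 = -62496*3 = -1302*144 = -187488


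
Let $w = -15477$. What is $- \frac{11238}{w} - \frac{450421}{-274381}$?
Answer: $\frac{3351553165}{1415531579} \approx 2.3677$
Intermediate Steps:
$- \frac{11238}{w} - \frac{450421}{-274381} = - \frac{11238}{-15477} - \frac{450421}{-274381} = \left(-11238\right) \left(- \frac{1}{15477}\right) - - \frac{450421}{274381} = \frac{3746}{5159} + \frac{450421}{274381} = \frac{3351553165}{1415531579}$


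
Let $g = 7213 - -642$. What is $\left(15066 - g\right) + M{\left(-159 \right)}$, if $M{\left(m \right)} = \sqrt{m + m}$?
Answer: $7211 + i \sqrt{318} \approx 7211.0 + 17.833 i$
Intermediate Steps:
$M{\left(m \right)} = \sqrt{2} \sqrt{m}$ ($M{\left(m \right)} = \sqrt{2 m} = \sqrt{2} \sqrt{m}$)
$g = 7855$ ($g = 7213 + 642 = 7855$)
$\left(15066 - g\right) + M{\left(-159 \right)} = \left(15066 - 7855\right) + \sqrt{2} \sqrt{-159} = \left(15066 - 7855\right) + \sqrt{2} i \sqrt{159} = 7211 + i \sqrt{318}$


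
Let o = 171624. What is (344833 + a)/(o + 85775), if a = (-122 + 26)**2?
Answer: 354049/257399 ≈ 1.3755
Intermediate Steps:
a = 9216 (a = (-96)**2 = 9216)
(344833 + a)/(o + 85775) = (344833 + 9216)/(171624 + 85775) = 354049/257399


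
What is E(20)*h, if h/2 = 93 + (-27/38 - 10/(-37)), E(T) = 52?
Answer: 6767228/703 ≈ 9626.2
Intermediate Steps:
h = 130139/703 (h = 2*(93 + (-27/38 - 10/(-37))) = 2*(93 + (-27*1/38 - 10*(-1/37))) = 2*(93 + (-27/38 + 10/37)) = 2*(93 - 619/1406) = 2*(130139/1406) = 130139/703 ≈ 185.12)
E(20)*h = 52*(130139/703) = 6767228/703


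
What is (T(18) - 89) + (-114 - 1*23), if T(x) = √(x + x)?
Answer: -220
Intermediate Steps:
T(x) = √2*√x (T(x) = √(2*x) = √2*√x)
(T(18) - 89) + (-114 - 1*23) = (√2*√18 - 89) + (-114 - 1*23) = (√2*(3*√2) - 89) + (-114 - 23) = (6 - 89) - 137 = -83 - 137 = -220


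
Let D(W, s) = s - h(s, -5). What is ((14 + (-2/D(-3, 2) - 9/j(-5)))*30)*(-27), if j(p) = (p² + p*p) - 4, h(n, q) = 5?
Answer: -269595/23 ≈ -11722.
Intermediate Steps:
j(p) = -4 + 2*p² (j(p) = (p² + p²) - 4 = 2*p² - 4 = -4 + 2*p²)
D(W, s) = -5 + s (D(W, s) = s - 1*5 = s - 5 = -5 + s)
((14 + (-2/D(-3, 2) - 9/j(-5)))*30)*(-27) = ((14 + (-2/(-5 + 2) - 9/(-4 + 2*(-5)²)))*30)*(-27) = ((14 + (-2/(-3) - 9/(-4 + 2*25)))*30)*(-27) = ((14 + (-2*(-⅓) - 9/(-4 + 50)))*30)*(-27) = ((14 + (⅔ - 9/46))*30)*(-27) = ((14 + 65/138)*30)*(-27) = ((1997/138)*30)*(-27) = (9985/23)*(-27) = -269595/23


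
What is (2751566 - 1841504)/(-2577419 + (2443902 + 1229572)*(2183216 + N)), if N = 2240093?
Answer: 910062/16248908028047 ≈ 5.6008e-8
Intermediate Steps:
(2751566 - 1841504)/(-2577419 + (2443902 + 1229572)*(2183216 + N)) = (2751566 - 1841504)/(-2577419 + (2443902 + 1229572)*(2183216 + 2240093)) = 910062/(-2577419 + 3673474*4423309) = 910062/(-2577419 + 16248910605466) = 910062/16248908028047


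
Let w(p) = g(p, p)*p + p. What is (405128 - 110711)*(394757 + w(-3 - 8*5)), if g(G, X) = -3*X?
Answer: 114577380639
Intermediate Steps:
w(p) = p - 3*p² (w(p) = (-3*p)*p + p = -3*p² + p = p - 3*p²)
(405128 - 110711)*(394757 + w(-3 - 8*5)) = (405128 - 110711)*(394757 + (-3 - 8*5)*(1 - 3*(-3 - 8*5))) = 294417*(394757 + (-3 - 40)*(1 - 3*(-3 - 40))) = 294417*(394757 - 43*(1 - 3*(-43))) = 294417*(394757 - 43*(1 + 129)) = 294417*(394757 - 43*130) = 294417*(394757 - 5590) = 294417*389167 = 114577380639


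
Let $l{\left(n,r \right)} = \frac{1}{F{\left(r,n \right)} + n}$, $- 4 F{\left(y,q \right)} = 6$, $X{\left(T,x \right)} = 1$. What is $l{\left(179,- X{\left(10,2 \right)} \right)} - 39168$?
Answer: $- \frac{13904638}{355} \approx -39168.0$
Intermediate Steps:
$F{\left(y,q \right)} = - \frac{3}{2}$ ($F{\left(y,q \right)} = \left(- \frac{1}{4}\right) 6 = - \frac{3}{2}$)
$l{\left(n,r \right)} = \frac{1}{- \frac{3}{2} + n}$
$l{\left(179,- X{\left(10,2 \right)} \right)} - 39168 = \frac{2}{-3 + 2 \cdot 179} - 39168 = \frac{2}{-3 + 358} - 39168 = \frac{2}{355} - 39168 = - \frac{13904638}{355}$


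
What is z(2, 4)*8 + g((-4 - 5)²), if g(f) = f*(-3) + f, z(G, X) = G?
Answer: -146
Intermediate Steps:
g(f) = -2*f (g(f) = -3*f + f = -2*f)
z(2, 4)*8 + g((-4 - 5)²) = 2*8 - 2*(-4 - 5)² = 16 - 2*(-9)² = 16 - 2*81 = 16 - 162 = -146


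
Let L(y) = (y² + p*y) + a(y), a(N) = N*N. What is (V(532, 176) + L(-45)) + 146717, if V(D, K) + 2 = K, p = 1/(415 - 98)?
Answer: 47848252/317 ≈ 1.5094e+5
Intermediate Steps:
a(N) = N²
p = 1/317 ≈ 0.0031546
V(D, K) = -2 + K
L(y) = 2*y² + y/317 (L(y) = (y² + y/317) + y² = 2*y² + y/317)
(V(532, 176) + L(-45)) + 146717 = ((-2 + 176) + (1/317)*(-45)*(1 + 634*(-45))) + 146717 = (174 + (1/317)*(-45)*(1 - 28530)) + 146717 = (174 + (1/317)*(-45)*(-28529)) + 146717 = (174 + 1283805/317) + 146717 = 1338963/317 + 146717 = 47848252/317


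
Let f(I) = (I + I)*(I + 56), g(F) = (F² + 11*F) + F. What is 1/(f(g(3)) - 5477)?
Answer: 1/3613 ≈ 0.00027678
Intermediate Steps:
g(F) = F² + 12*F
f(I) = 2*I*(56 + I) (f(I) = (2*I)*(56 + I) = 2*I*(56 + I))
1/(f(g(3)) - 5477) = 1/(2*(3*(12 + 3))*(56 + 3*(12 + 3)) - 5477) = 1/(2*(3*15)*(56 + 3*15) - 5477) = 1/(2*45*(56 + 45) - 5477) = 1/(2*45*101 - 5477) = 1/(9090 - 5477) = 1/3613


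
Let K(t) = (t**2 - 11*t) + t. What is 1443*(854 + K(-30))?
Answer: 2963922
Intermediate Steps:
K(t) = t**2 - 10*t
1443*(854 + K(-30)) = 1443*(854 - 30*(-10 - 30)) = 1443*(854 - 30*(-40)) = 1443*(854 + 1200) = 1443*2054 = 2963922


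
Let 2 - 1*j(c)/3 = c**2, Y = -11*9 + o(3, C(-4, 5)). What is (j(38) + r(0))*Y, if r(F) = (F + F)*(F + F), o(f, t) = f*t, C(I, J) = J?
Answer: 363384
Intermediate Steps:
r(F) = 4*F**2 (r(F) = (2*F)*(2*F) = 4*F**2)
Y = -84 (Y = -11*9 + 3*5 = -99 + 15 = -84)
j(c) = 6 - 3*c**2
(j(38) + r(0))*Y = ((6 - 3*38**2) + 4*0**2)*(-84) = ((6 - 3*1444) + 4*0)*(-84) = ((6 - 4332) + 0)*(-84) = (-4326 + 0)*(-84) = -4326*(-84) = 363384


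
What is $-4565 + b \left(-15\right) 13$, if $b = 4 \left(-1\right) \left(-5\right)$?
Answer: $-8465$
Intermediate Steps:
$b = 20$ ($b = \left(-4\right) \left(-5\right) = 20$)
$-4565 + b \left(-15\right) 13 = -4565 + 20 \left(-15\right) 13 = -4565 - 3900 = -8465$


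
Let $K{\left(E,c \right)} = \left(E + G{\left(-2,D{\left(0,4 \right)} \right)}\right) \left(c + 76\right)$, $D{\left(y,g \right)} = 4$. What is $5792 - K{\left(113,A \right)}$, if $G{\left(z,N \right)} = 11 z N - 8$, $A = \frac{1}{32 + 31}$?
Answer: $\frac{283483}{63} \approx 4499.7$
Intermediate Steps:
$A = \frac{1}{63} \approx 0.015873$
$G{\left(z,N \right)} = -8 + 11 N z$ ($G{\left(z,N \right)} = 11 N z - 8 = -8 + 11 N z$)
$K{\left(E,c \right)} = \left(-96 + E\right) \left(76 + c\right)$ ($K{\left(E,c \right)} = \left(E + \left(-8 + 11 \cdot 4 \left(-2\right)\right)\right) \left(c + 76\right) = \left(E - 96\right) \left(76 + c\right) = \left(-96 + E\right) \left(76 + c\right)$)
$5792 - K{\left(113,A \right)} = 5792 - \left(-7296 - \frac{32}{21} + 76 \cdot 113 + 113 \cdot \frac{1}{63}\right) = 5792 - \left(-7296 - \frac{32}{21} + 8588 + \frac{113}{63}\right) = 5792 - \frac{81413}{63} = \frac{283483}{63}$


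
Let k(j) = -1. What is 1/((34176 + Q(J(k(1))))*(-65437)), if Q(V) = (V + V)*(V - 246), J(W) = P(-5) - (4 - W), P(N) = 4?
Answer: -1/2268700790 ≈ -4.4078e-10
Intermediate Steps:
J(W) = W (J(W) = 4 - (4 - W) = 4 + (-4 + W) = W)
Q(V) = 2*V*(-246 + V) (Q(V) = (2*V)*(-246 + V) = 2*V*(-246 + V))
1/((34176 + Q(J(k(1))))*(-65437)) = 1/((34176 + 2*(-1)*(-246 - 1))*(-65437)) = -1/65437/(34176 + 2*(-1)*(-247)) = -1/65437/(34176 + 494) = -1/65437/34670 = (1/34670)*(-1/65437) = -1/2268700790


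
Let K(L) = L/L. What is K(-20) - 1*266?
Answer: -265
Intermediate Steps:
K(L) = 1
K(-20) - 1*266 = 1 - 1*266 = 1 - 266 = -265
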